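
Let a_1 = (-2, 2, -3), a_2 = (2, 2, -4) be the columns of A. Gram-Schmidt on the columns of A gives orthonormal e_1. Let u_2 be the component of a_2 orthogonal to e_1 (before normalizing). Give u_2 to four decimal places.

a_1 = (-2, 2, -3); ‖a_1‖ = 4.1231, so e_1 = (-0.4851, 0.4851, -0.7276).
e_1·a_2 = (-0.4851)·2 + 0.4851·2 + (-0.7276)·(-4) = 2.9104.
u_2 = a_2 − 2.9104·e_1 = (3.4118, 0.5882, -1.8824).

u_2 = (3.4118, 0.5882, -1.8824)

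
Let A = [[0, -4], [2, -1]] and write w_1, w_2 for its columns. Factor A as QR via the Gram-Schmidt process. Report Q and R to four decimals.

w_1 = (0, 2); ‖w_1‖ = 2.0000, so q_1 = (0.0000, 1.0000).
q_1·w_2 = 0.0000·(-4) + 1.0000·(-1) = -1.0000.
u_2 = w_2 + 1.0000·q_1 = (-4.0000, 0.0000).
‖u_2‖ = 4.0000, so q_2 = (-1.0000, 0.0000).

Q = [[0.0000, -1.0000], [1.0000, 0.0000]], R = [[2.0000, -1.0000], [0.0000, 4.0000]]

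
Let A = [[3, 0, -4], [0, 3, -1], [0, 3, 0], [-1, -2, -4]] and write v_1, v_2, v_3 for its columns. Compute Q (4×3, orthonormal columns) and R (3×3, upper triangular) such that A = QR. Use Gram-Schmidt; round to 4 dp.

Q = [[0.9487, -0.1291, -0.2857], [0.0000, 0.6455, -0.3866], [0.0000, 0.6455, -0.1849], [-0.3162, -0.3873, -0.8572]], R = [[3.1623, 0.6325, -2.5298], [0.0000, 4.6476, 1.4201], [0.0000, 0.0000, 4.9582]]

q_1 = v_1/‖v_1‖ = (3, 0, 0, -1)/3.1623 = (0.9487, 0.0000, 0.0000, -0.3162).
r_{12} = q_1·v_2 = 0.6325.
u_2 = v_2 − 0.6325·q_1 = (-0.6000, 3.0000, 3.0000, -1.8000).
‖u_2‖ = 4.6476, so q_2 = (-0.1291, 0.6455, 0.6455, -0.3873).
r_{13} = q_1·v_3 = -2.5298; r_{23} = q_2·v_3 = 1.4201.
u_3 = v_3 + 2.5298·q_1 − 1.4201·q_2 = (-1.4167, -1.9167, -0.9167, -4.2500).
‖u_3‖ = 4.9582, so q_3 = (-0.2857, -0.3866, -0.1849, -0.8572).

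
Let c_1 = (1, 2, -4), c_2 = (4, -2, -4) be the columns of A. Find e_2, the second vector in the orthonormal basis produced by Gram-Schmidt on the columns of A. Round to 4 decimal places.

c_1 = (1, 2, -4); ‖c_1‖ = 4.5826, so e_1 = (0.2182, 0.4364, -0.8729).
e_1·c_2 = 0.2182·4 + 0.4364·(-2) + (-0.8729)·(-4) = 3.4915.
u_2 = c_2 − 3.4915·e_1 = (3.2381, -3.5238, -0.9524).
‖u_2‖ = 4.8795, so e_2 = (0.6636, -0.7222, -0.1952).

e_2 = (0.6636, -0.7222, -0.1952)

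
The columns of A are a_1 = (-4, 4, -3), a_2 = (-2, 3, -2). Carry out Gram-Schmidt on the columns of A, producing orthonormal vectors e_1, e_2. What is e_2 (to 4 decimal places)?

e_2 = (0.7498, 0.6475, -0.1363)

a_1 = (-4, 4, -3); ‖a_1‖ = 6.4031, so e_1 = (-0.6247, 0.6247, -0.4685).
e_1·a_2 = (-0.6247)·(-2) + 0.6247·3 + (-0.4685)·(-2) = 4.0605.
u_2 = a_2 − 4.0605·e_1 = (0.5366, 0.4634, -0.0976).
‖u_2‖ = 0.7157, so e_2 = (0.7498, 0.6475, -0.1363).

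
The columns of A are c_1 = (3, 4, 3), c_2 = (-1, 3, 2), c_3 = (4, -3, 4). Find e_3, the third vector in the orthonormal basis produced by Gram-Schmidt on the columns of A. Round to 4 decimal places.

e_3 = (-0.0631, -0.5681, 0.8206)

e_1 = c_1/‖c_1‖ = (3, 4, 3)/5.8310 = (0.5145, 0.6860, 0.5145).
r_{12} = e_1·c_2 = 2.5725.
u_2 = c_2 − 2.5725·e_1 = (-2.3235, 1.2353, 0.6765).
‖u_2‖ = 2.7170, so e_2 = (-0.8552, 0.4546, 0.2490).
r_{13} = e_1·c_3 = 2.0580; r_{23} = e_2·c_3 = -3.7887.
u_3 = c_3 − 2.0580·e_1 + 3.7887·e_2 = (-0.2988, -2.6892, 3.8845).
‖u_3‖ = 4.7340, so e_3 = (-0.0631, -0.5681, 0.8206).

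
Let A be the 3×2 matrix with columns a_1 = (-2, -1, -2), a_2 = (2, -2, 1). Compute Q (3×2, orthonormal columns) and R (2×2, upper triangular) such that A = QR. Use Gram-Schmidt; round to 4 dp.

Q = [[-0.6667, 0.4134], [-0.3333, -0.9096], [-0.6667, 0.0413]], R = [[3.0000, -1.3333], [0.0000, 2.6874]]

a_1 = (-2, -1, -2); ‖a_1‖ = 3.0000, so q_1 = (-0.6667, -0.3333, -0.6667).
q_1·a_2 = (-0.6667)·2 + (-0.3333)·(-2) + (-0.6667)·1 = -1.3333.
u_2 = a_2 + 1.3333·q_1 = (1.1111, -2.4444, 0.1111).
‖u_2‖ = 2.6874, so q_2 = (0.4134, -0.9096, 0.0413).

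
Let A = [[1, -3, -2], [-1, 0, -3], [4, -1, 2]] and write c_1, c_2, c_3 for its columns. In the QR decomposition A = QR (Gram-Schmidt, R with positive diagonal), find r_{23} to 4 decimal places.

r_{23} = 2.7801

c_1 = (1, -1, 4); ‖c_1‖ = 4.2426, so e_1 = (0.2357, -0.2357, 0.9428).
e_1·c_2 = 0.2357·(-3) + (-0.2357)·0 + 0.9428·(-1) = -1.6499.
u_2 = c_2 + 1.6499·e_1 = (-2.6111, -0.3889, 0.5556).
‖u_2‖ = 2.6977, so e_2 = (-0.9679, -0.1442, 0.2059).
r_{23} = e_2·c_3 = 2.7801.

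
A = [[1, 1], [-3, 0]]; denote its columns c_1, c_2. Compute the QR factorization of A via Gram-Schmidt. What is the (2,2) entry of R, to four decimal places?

r_{22} = 0.9487

q_1 = c_1/‖c_1‖ = (1, -3)/3.1623 = (0.3162, -0.9487).
r_{12} = q_1·c_2 = 0.3162.
u_2 = c_2 − 0.3162·q_1 = (0.9000, 0.3000).
r_{22} = ‖u_2‖ = 0.9487.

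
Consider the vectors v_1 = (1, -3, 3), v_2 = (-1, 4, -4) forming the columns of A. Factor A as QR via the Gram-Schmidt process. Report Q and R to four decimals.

Q = [[0.2294, 0.9733], [-0.6882, 0.1622], [0.6882, -0.1622]], R = [[4.3589, -5.7354], [0.0000, 0.3244]]

v_1 = (1, -3, 3); ‖v_1‖ = 4.3589, so q_1 = (0.2294, -0.6882, 0.6882).
q_1·v_2 = 0.2294·(-1) + (-0.6882)·4 + 0.6882·(-4) = -5.7354.
u_2 = v_2 + 5.7354·q_1 = (0.3158, 0.0526, -0.0526).
‖u_2‖ = 0.3244, so q_2 = (0.9733, 0.1622, -0.1622).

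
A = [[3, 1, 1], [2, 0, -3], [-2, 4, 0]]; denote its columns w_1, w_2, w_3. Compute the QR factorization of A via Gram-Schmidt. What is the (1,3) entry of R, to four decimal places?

w_1 = (3, 2, -2); ‖w_1‖ = 4.1231, so q_1 = (0.7276, 0.4851, -0.4851).
r_{13} = q_1·w_3 = -0.7276.

r_{13} = -0.7276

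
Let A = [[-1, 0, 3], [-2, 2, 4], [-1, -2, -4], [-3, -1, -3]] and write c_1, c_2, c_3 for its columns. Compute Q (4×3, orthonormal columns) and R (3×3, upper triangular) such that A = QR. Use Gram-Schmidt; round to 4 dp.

Q = [[-0.2582, 0.0223, 0.9517], [-0.5164, 0.7138, -0.0759], [-0.2582, -0.6468, 0.0688], [-0.7746, -0.2677, -0.2895]], R = [[3.8730, 0.2582, 0.5164], [0.0000, 2.9889, 6.3123], [0.0000, 0.0000, 3.1445]]

e_1 = c_1/‖c_1‖ = (-1, -2, -1, -3)/3.8730 = (-0.2582, -0.5164, -0.2582, -0.7746).
r_{12} = e_1·c_2 = 0.2582.
u_2 = c_2 − 0.2582·e_1 = (0.0667, 2.1333, -1.9333, -0.8000).
‖u_2‖ = 2.9889, so e_2 = (0.0223, 0.7138, -0.6468, -0.2677).
r_{13} = e_1·c_3 = 0.5164; r_{23} = e_2·c_3 = 6.3123.
u_3 = c_3 − 0.5164·e_1 − 6.3123·e_2 = (2.9925, -0.2388, 0.2164, -0.9104).
‖u_3‖ = 3.1445, so e_3 = (0.9517, -0.0759, 0.0688, -0.2895).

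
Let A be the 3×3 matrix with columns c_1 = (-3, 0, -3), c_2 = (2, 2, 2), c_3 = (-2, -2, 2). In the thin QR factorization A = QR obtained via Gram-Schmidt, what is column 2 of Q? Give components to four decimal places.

e_2 = (0.0000, 1.0000, 0.0000)

e_1 = c_1/‖c_1‖ = (-3, 0, -3)/4.2426 = (-0.7071, 0.0000, -0.7071).
r_{12} = e_1·c_2 = -2.8284.
u_2 = c_2 + 2.8284·e_1 = (0.0000, 2.0000, 0.0000).
‖u_2‖ = 2.0000, so e_2 = (0.0000, 1.0000, 0.0000).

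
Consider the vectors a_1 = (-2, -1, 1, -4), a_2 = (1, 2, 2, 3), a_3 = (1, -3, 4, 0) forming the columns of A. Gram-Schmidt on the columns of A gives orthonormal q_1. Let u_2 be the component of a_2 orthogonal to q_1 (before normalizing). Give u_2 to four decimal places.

a_1 = (-2, -1, 1, -4); ‖a_1‖ = 4.6904, so q_1 = (-0.4264, -0.2132, 0.2132, -0.8528).
q_1·a_2 = (-0.4264)·1 + (-0.2132)·2 + 0.2132·2 + (-0.8528)·3 = -2.9848.
u_2 = a_2 + 2.9848·q_1 = (-0.2727, 1.3636, 2.6364, 0.4545).

u_2 = (-0.2727, 1.3636, 2.6364, 0.4545)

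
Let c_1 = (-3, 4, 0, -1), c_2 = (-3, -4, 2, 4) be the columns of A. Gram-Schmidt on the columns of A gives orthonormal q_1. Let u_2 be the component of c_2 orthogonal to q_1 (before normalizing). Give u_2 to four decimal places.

c_1 = (-3, 4, 0, -1); ‖c_1‖ = 5.0990, so q_1 = (-0.5883, 0.7845, 0.0000, -0.1961).
q_1·c_2 = (-0.5883)·(-3) + 0.7845·(-4) + 0.0000·2 + (-0.1961)·4 = -2.1573.
u_2 = c_2 + 2.1573·q_1 = (-4.2692, -2.3077, 2.0000, 3.5769).

u_2 = (-4.2692, -2.3077, 2.0000, 3.5769)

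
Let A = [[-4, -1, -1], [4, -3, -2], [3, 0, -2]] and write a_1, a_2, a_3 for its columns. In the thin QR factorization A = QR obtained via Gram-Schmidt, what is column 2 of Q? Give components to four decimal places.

e_2 = (-0.6129, -0.7640, 0.2015)

a_1 = (-4, 4, 3); ‖a_1‖ = 6.4031, so e_1 = (-0.6247, 0.6247, 0.4685).
e_1·a_2 = (-0.6247)·(-1) + 0.6247·(-3) + 0.4685·0 = -1.2494.
u_2 = a_2 + 1.2494·e_1 = (-1.7805, -2.2195, 0.5854).
‖u_2‖ = 2.9050, so e_2 = (-0.6129, -0.7640, 0.2015).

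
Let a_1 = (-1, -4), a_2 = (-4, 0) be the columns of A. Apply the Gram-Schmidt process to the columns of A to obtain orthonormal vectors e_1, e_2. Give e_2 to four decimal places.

e_2 = (-0.9701, 0.2425)

a_1 = (-1, -4); ‖a_1‖ = 4.1231, so e_1 = (-0.2425, -0.9701).
e_1·a_2 = (-0.2425)·(-4) + (-0.9701)·0 = 0.9701.
u_2 = a_2 − 0.9701·e_1 = (-3.7647, 0.9412).
‖u_2‖ = 3.8806, so e_2 = (-0.9701, 0.2425).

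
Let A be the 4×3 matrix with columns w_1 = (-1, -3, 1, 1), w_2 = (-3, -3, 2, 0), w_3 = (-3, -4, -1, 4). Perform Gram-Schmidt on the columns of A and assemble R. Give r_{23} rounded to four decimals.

w_1 = (-1, -3, 1, 1); ‖w_1‖ = 3.4641, so e_1 = (-0.2887, -0.8660, 0.2887, 0.2887).
e_1·w_2 = (-0.2887)·(-3) + (-0.8660)·(-3) + 0.2887·2 + 0.2887·0 = 4.0415.
u_2 = w_2 − 4.0415·e_1 = (-1.8333, 0.5000, 0.8333, -1.1667).
‖u_2‖ = 2.3805, so e_2 = (-0.7702, 0.2100, 0.3501, -0.4901).
r_{23} = e_2·w_3 = -0.8402.

r_{23} = -0.8402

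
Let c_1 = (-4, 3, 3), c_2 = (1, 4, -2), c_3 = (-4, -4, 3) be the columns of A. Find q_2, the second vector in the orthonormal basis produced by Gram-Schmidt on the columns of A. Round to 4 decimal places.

q_2 = (0.2703, 0.8367, -0.4763)

c_1 = (-4, 3, 3); ‖c_1‖ = 5.8310, so q_1 = (-0.6860, 0.5145, 0.5145).
q_1·c_2 = (-0.6860)·1 + 0.5145·4 + 0.5145·(-2) = 0.3430.
u_2 = c_2 − 0.3430·q_1 = (1.2353, 3.8235, -2.1765).
‖u_2‖ = 4.5697, so q_2 = (0.2703, 0.8367, -0.4763).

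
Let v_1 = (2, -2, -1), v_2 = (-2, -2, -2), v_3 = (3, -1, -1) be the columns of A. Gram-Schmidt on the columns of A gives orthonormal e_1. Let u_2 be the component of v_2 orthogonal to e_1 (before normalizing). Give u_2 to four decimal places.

v_1 = (2, -2, -1); ‖v_1‖ = 3.0000, so e_1 = (0.6667, -0.6667, -0.3333).
e_1·v_2 = 0.6667·(-2) + (-0.6667)·(-2) + (-0.3333)·(-2) = 0.6667.
u_2 = v_2 − 0.6667·e_1 = (-2.4444, -1.5556, -1.7778).

u_2 = (-2.4444, -1.5556, -1.7778)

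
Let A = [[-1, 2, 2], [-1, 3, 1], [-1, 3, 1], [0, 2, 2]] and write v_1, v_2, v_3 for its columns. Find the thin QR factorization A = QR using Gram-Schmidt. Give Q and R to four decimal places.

v_1 = (-1, -1, -1, 0); ‖v_1‖ = 1.7321, so e_1 = (-0.5774, -0.5774, -0.5774, 0.0000).
e_1·v_2 = (-0.5774)·2 + (-0.5774)·3 + (-0.5774)·3 + 0.0000·2 = -4.6188.
u_2 = v_2 + 4.6188·e_1 = (-0.6667, 0.3333, 0.3333, 2.0000).
‖u_2‖ = 2.1602, so e_2 = (-0.3086, 0.1543, 0.1543, 0.9258).
e_1·v_3 = (-0.5774)·2 + (-0.5774)·1 + (-0.5774)·1 + 0.0000·2 = -2.3094; e_2·v_3 = (-0.3086)·2 + 0.1543·1 + 0.1543·1 + 0.9258·2 = 1.5430.
u_3 = v_3 + 2.3094·e_1 − 1.5430·e_2 = (1.1429, -0.5714, -0.5714, 0.5714).
‖u_3‖ = 1.5119, so e_3 = (0.7559, -0.3780, -0.3780, 0.3780).

Q = [[-0.5774, -0.3086, 0.7559], [-0.5774, 0.1543, -0.3780], [-0.5774, 0.1543, -0.3780], [0.0000, 0.9258, 0.3780]], R = [[1.7321, -4.6188, -2.3094], [0.0000, 2.1602, 1.5430], [0.0000, 0.0000, 1.5119]]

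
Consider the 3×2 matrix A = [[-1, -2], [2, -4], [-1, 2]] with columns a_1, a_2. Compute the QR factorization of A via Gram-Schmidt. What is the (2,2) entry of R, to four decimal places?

a_1 = (-1, 2, -1); ‖a_1‖ = 2.4495, so e_1 = (-0.4082, 0.8165, -0.4082).
e_1·a_2 = (-0.4082)·(-2) + 0.8165·(-4) + (-0.4082)·2 = -3.2660.
u_2 = a_2 + 3.2660·e_1 = (-3.3333, -1.3333, 0.6667).
r_{22} = ‖u_2‖ = 3.6515.

r_{22} = 3.6515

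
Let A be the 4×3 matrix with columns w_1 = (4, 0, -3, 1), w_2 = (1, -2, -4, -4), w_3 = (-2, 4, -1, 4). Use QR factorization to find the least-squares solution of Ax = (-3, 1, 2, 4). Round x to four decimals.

w_1 = (4, 0, -3, 1); ‖w_1‖ = 5.0990, so e_1 = (0.7845, 0.0000, -0.5883, 0.1961).
e_1·w_2 = 0.7845·1 + 0.0000·(-2) + (-0.5883)·(-4) + 0.1961·(-4) = 2.3534.
u_2 = w_2 − 2.3534·e_1 = (-0.8462, -2.0000, -2.6154, -4.4615).
‖u_2‖ = 5.6091, so e_2 = (-0.1509, -0.3566, -0.4663, -0.7954).
e_1·w_3 = 0.7845·(-2) + 0.0000·4 + (-0.5883)·(-1) + 0.1961·4 = -0.1961; e_2·w_3 = (-0.1509)·(-2) + (-0.3566)·4 + (-0.4663)·(-1) + (-0.7954)·4 = -3.8399.
u_3 = w_3 + 0.1961·e_1 + 3.8399·e_2 = (-2.4254, 2.6308, -2.9059, 0.9841).
‖u_3‖ = 4.7134, so e_3 = (-0.5146, 0.5582, -0.6165, 0.2088).
Qᵀb = (-2.7456, -4.0182, 1.7040).
Back-substitute: x_3 = 1.7040/4.7134 = 0.3615.
x_2 = (-4.0182 + 3.8399·0.3615)/5.6091 = -0.4689.
x_1 = (-2.7456 − 2.3534·(-0.4689) + 0.1961·0.3615)/5.0990 = -0.3081.

x = (-0.3081, -0.4689, 0.3615)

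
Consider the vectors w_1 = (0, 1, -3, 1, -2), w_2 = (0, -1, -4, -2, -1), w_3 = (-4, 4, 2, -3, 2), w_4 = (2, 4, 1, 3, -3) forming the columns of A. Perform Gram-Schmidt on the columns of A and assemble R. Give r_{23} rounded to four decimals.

r_{23} = -0.3751

e_1 = w_1/‖w_1‖ = (0, 1, -3, 1, -2)/3.8730 = (0.0000, 0.2582, -0.7746, 0.2582, -0.5164).
r_{12} = e_1·w_2 = 2.8402.
u_2 = w_2 − 2.8402·e_1 = (0.0000, -1.7333, -1.8000, -2.7333, 0.4667).
‖u_2‖ = 3.7327, so e_2 = (0.0000, -0.4644, -0.4822, -0.7323, 0.1250).
r_{23} = e_2·w_3 = -0.3751.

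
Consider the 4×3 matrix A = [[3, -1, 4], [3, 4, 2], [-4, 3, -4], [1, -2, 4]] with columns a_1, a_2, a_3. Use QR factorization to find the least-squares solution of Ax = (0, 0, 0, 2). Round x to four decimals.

x = (-0.6310, 0.1070, 0.6479)

q_1 = a_1/‖a_1‖ = (3, 3, -4, 1)/5.9161 = (0.5071, 0.5071, -0.6761, 0.1690).
r_{12} = q_1·a_2 = -0.8452.
u_2 = a_2 + 0.8452·q_1 = (-0.5714, 4.4286, 2.4286, -1.8571).
‖u_2‖ = 5.4116, so q_2 = (-0.1056, 0.8183, 0.4488, -0.3432).
r_{13} = q_1·a_3 = 6.4232; r_{23} = q_2·a_3 = -1.9535.
u_3 = a_3 − 6.4232·q_1 + 1.9535·q_2 = (0.5366, 0.3415, 1.2195, 2.2439).
‖u_3‖ = 2.6319, so q_3 = (0.2039, 0.1297, 0.4634, 0.8526).
Qᵀb = (0.3381, -0.6864, 1.7052).
Back-substitute: x_3 = 1.7052/2.6319 = 0.6479.
x_2 = (-0.6864 + 1.9535·0.6479)/5.4116 = 0.1070.
x_1 = (0.3381 + 0.8452·0.1070 − 6.4232·0.6479)/5.9161 = -0.6310.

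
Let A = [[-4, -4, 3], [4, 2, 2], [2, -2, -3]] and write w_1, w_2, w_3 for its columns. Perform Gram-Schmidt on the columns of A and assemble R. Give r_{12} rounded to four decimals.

q_1 = w_1/‖w_1‖ = (-4, 4, 2)/6.0000 = (-0.6667, 0.6667, 0.3333).
r_{12} = q_1·w_2 = 3.3333.

r_{12} = 3.3333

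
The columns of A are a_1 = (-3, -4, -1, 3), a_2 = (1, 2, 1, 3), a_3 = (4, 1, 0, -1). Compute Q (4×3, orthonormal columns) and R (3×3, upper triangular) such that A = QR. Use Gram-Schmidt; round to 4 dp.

q_1 = a_1/‖a_1‖ = (-3, -4, -1, 3)/5.9161 = (-0.5071, -0.6761, -0.1690, 0.5071).
r_{12} = q_1·a_2 = -0.5071.
u_2 = a_2 + 0.5071·q_1 = (0.7429, 1.6571, 0.9143, 3.2571).
‖u_2‖ = 3.8396, so q_2 = (0.1935, 0.4316, 0.2381, 0.8483).
r_{13} = q_1·a_3 = -3.2116; r_{23} = q_2·a_3 = 0.3572.
u_3 = a_3 + 3.2116·q_1 − 0.3572·q_2 = (2.3023, -1.3256, -0.6279, 0.3256).
‖u_3‖ = 2.7492, so q_3 = (0.8375, -0.4822, -0.2284, 0.1184).

Q = [[-0.5071, 0.1935, 0.8375], [-0.6761, 0.4316, -0.4822], [-0.1690, 0.2381, -0.2284], [0.5071, 0.8483, 0.1184]], R = [[5.9161, -0.5071, -3.2116], [0.0000, 3.8396, 0.3572], [0.0000, 0.0000, 2.7492]]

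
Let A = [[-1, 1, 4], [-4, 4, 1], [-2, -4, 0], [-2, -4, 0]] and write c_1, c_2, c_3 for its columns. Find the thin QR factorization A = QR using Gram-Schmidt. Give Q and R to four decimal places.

c_1 = (-1, -4, -2, -2); ‖c_1‖ = 5.0000, so e_1 = (-0.2000, -0.8000, -0.4000, -0.4000).
e_1·c_2 = (-0.2000)·1 + (-0.8000)·4 + (-0.4000)·(-4) + (-0.4000)·(-4) = -0.2000.
u_2 = c_2 + 0.2000·e_1 = (0.9600, 3.8400, -4.0800, -4.0800).
‖u_2‖ = 6.9971, so e_2 = (0.1372, 0.5488, -0.5831, -0.5831).
e_1·c_3 = (-0.2000)·4 + (-0.8000)·1 + (-0.4000)·0 + (-0.4000)·0 = -1.6000; e_2·c_3 = 0.1372·4 + 0.5488·1 + (-0.5831)·0 + (-0.5831)·0 = 1.0976.
u_3 = c_3 + 1.6000·e_1 − 1.0976·e_2 = (3.5294, -0.8824, 0.0000, 0.0000).
‖u_3‖ = 3.6380, so e_3 = (0.9701, -0.2425, 0.0000, 0.0000).

Q = [[-0.2000, 0.1372, 0.9701], [-0.8000, 0.5488, -0.2425], [-0.4000, -0.5831, 0.0000], [-0.4000, -0.5831, 0.0000]], R = [[5.0000, -0.2000, -1.6000], [0.0000, 6.9971, 1.0976], [0.0000, 0.0000, 3.6380]]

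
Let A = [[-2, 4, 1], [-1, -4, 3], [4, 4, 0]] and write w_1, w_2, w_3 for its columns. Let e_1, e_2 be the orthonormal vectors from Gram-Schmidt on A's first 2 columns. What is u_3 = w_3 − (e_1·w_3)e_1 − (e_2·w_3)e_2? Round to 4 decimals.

u_3 = (1.1667, 2.3333, 1.1667)

w_1 = (-2, -1, 4); ‖w_1‖ = 4.5826, so e_1 = (-0.4364, -0.2182, 0.8729).
e_1·w_2 = (-0.4364)·4 + (-0.2182)·(-4) + 0.8729·4 = 2.6186.
u_2 = w_2 − 2.6186·e_1 = (5.1429, -3.4286, 1.7143).
‖u_2‖ = 6.4143, so e_2 = (0.8018, -0.5345, 0.2673).
e_1·w_3 = (-0.4364)·1 + (-0.2182)·3 + 0.8729·0 = -1.0911; e_2·w_3 = 0.8018·1 + (-0.5345)·3 + 0.2673·0 = -0.8018.
u_3 = w_3 + 1.0911·e_1 + 0.8018·e_2 = (1.1667, 2.3333, 1.1667).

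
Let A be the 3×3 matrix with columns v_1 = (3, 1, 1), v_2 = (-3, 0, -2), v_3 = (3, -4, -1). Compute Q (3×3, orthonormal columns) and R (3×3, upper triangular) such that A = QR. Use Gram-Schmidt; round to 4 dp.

v_1 = (3, 1, 1); ‖v_1‖ = 3.3166, so e_1 = (0.9045, 0.3015, 0.3015).
e_1·v_2 = 0.9045·(-3) + 0.3015·0 + 0.3015·(-2) = -3.3166.
u_2 = v_2 + 3.3166·e_1 = (0.0000, 1.0000, -1.0000).
‖u_2‖ = 1.4142, so e_2 = (0.0000, 0.7071, -0.7071).
e_1·v_3 = 0.9045·3 + 0.3015·(-4) + 0.3015·(-1) = 1.2060; e_2·v_3 = 0.0000·3 + 0.7071·(-4) + (-0.7071)·(-1) = -2.1213.
u_3 = v_3 − 1.2060·e_1 + 2.1213·e_2 = (1.9091, -2.8636, -2.8636).
‖u_3‖ = 4.4772, so e_3 = (0.4264, -0.6396, -0.6396).

Q = [[0.9045, 0.0000, 0.4264], [0.3015, 0.7071, -0.6396], [0.3015, -0.7071, -0.6396]], R = [[3.3166, -3.3166, 1.2060], [0.0000, 1.4142, -2.1213], [0.0000, 0.0000, 4.4772]]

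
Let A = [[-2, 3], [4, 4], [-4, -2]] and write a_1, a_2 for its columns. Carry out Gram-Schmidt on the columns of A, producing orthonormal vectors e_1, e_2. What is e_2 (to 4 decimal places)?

a_1 = (-2, 4, -4); ‖a_1‖ = 6.0000, so e_1 = (-0.3333, 0.6667, -0.6667).
e_1·a_2 = (-0.3333)·3 + 0.6667·4 + (-0.6667)·(-2) = 3.0000.
u_2 = a_2 − 3.0000·e_1 = (4.0000, 2.0000, 0.0000).
‖u_2‖ = 4.4721, so e_2 = (0.8944, 0.4472, 0.0000).

e_2 = (0.8944, 0.4472, 0.0000)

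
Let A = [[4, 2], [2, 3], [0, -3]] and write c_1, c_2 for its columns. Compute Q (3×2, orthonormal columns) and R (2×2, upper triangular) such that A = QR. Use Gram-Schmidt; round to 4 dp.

Q = [[0.8944, -0.2290], [0.4472, 0.4581], [0.0000, -0.8589]], R = [[4.4721, 3.1305], [0.0000, 3.4928]]

q_1 = c_1/‖c_1‖ = (4, 2, 0)/4.4721 = (0.8944, 0.4472, 0.0000).
r_{12} = q_1·c_2 = 3.1305.
u_2 = c_2 − 3.1305·q_1 = (-0.8000, 1.6000, -3.0000).
‖u_2‖ = 3.4928, so q_2 = (-0.2290, 0.4581, -0.8589).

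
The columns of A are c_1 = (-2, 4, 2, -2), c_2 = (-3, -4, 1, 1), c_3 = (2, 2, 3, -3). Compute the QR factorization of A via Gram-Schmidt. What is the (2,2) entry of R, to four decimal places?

c_1 = (-2, 4, 2, -2); ‖c_1‖ = 5.2915, so e_1 = (-0.3780, 0.7559, 0.3780, -0.3780).
e_1·c_2 = (-0.3780)·(-3) + 0.7559·(-4) + 0.3780·1 + (-0.3780)·1 = -1.8898.
u_2 = c_2 + 1.8898·e_1 = (-3.7143, -2.5714, 1.7143, 0.2857).
r_{22} = ‖u_2‖ = 4.8403.

r_{22} = 4.8403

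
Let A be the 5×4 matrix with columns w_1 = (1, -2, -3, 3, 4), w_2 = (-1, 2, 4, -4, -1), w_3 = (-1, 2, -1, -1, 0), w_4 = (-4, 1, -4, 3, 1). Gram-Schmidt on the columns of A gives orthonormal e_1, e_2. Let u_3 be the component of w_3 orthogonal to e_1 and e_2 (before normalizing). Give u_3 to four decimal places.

u_3 = (-0.8601, 1.7201, -1.4962, -0.5038, 0.3308)

e_1 = w_1/‖w_1‖ = (1, -2, -3, 3, 4)/6.2450 = (0.1601, -0.3203, -0.4804, 0.4804, 0.6405).
r_{12} = e_1·w_2 = -5.2842.
u_2 = w_2 + 5.2842·e_1 = (-0.1538, 0.3077, 1.4615, -1.4615, 2.3846).
‖u_2‖ = 3.1744, so e_2 = (-0.0485, 0.0969, 0.4604, -0.4604, 0.7512).
r_{13} = e_1·w_3 = -0.8006; r_{23} = e_2·w_3 = 0.2423.
u_3 = w_3 + 0.8006·e_1 − 0.2423·e_2 = (-0.8601, 1.7201, -1.4962, -0.5038, 0.3308).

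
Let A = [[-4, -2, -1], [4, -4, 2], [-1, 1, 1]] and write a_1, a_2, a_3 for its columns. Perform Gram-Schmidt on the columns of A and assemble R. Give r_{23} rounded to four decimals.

r_{23} = -0.4644

a_1 = (-4, 4, -1); ‖a_1‖ = 5.7446, so q_1 = (-0.6963, 0.6963, -0.1741).
q_1·a_2 = (-0.6963)·(-2) + 0.6963·(-4) + (-0.1741)·1 = -1.5667.
u_2 = a_2 + 1.5667·q_1 = (-3.0909, -2.9091, 0.7273).
‖u_2‖ = 4.3064, so q_2 = (-0.7177, -0.6755, 0.1689).
r_{23} = q_2·a_3 = -0.4644.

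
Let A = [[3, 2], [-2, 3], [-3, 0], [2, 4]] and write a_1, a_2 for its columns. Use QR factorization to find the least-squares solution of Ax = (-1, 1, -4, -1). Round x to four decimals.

e_1 = a_1/‖a_1‖ = (3, -2, -3, 2)/5.0990 = (0.5883, -0.3922, -0.5883, 0.3922).
r_{12} = e_1·a_2 = 1.5689.
u_2 = a_2 − 1.5689·e_1 = (1.0769, 3.6154, 0.9231, 3.3846).
‖u_2‖ = 5.1515, so e_2 = (0.2090, 0.7018, 0.1792, 0.6570).
Qᵀb = (0.9806, -0.8810).
Back-substitute: x_2 = -0.8810/5.1515 = -0.1710.
x_1 = (0.9806 − 1.5689·(-0.1710))/5.0990 = 0.2449.

x = (0.2449, -0.1710)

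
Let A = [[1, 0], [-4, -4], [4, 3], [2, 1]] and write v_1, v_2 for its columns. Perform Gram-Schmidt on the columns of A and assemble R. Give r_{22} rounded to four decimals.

e_1 = v_1/‖v_1‖ = (1, -4, 4, 2)/6.0828 = (0.1644, -0.6576, 0.6576, 0.3288).
r_{12} = e_1·v_2 = 4.9320.
u_2 = v_2 − 4.9320·e_1 = (-0.8108, -0.7568, -0.2432, -0.6216).
r_{22} = ‖u_2‖ = 1.2945.

r_{22} = 1.2945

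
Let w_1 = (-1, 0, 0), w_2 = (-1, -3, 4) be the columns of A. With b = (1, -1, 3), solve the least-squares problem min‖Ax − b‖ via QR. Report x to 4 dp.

e_1 = w_1/‖w_1‖ = (-1, 0, 0)/1.0000 = (-1.0000, 0.0000, 0.0000).
r_{12} = e_1·w_2 = 1.0000.
u_2 = w_2 − 1.0000·e_1 = (0.0000, -3.0000, 4.0000).
‖u_2‖ = 5.0000, so e_2 = (0.0000, -0.6000, 0.8000).
Qᵀb = (-1.0000, 3.0000).
Back-substitute: x_2 = 3.0000/5.0000 = 0.6000.
x_1 = (-1.0000 − 1.0000·0.6000)/1.0000 = -1.6000.

x = (-1.6000, 0.6000)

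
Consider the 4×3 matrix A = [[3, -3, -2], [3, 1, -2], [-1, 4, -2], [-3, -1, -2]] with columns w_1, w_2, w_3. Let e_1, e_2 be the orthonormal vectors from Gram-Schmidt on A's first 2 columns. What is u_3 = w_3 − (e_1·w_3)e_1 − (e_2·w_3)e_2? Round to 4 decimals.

u_3 = (-1.8388, -1.3635, -1.6973, -2.6365)

e_1 = w_1/‖w_1‖ = (3, 3, -1, -3)/5.2915 = (0.5669, 0.5669, -0.1890, -0.5669).
r_{12} = e_1·w_2 = -1.3229.
u_2 = w_2 + 1.3229·e_1 = (-2.2500, 1.7500, 3.7500, -1.7500).
‖u_2‖ = 5.0249, so e_2 = (-0.4478, 0.3483, 0.7463, -0.3483).
r_{13} = e_1·w_3 = -0.7559; r_{23} = e_2·w_3 = -0.5970.
u_3 = w_3 + 0.7559·e_1 + 0.5970·e_2 = (-1.8388, -1.3635, -1.6973, -2.6365).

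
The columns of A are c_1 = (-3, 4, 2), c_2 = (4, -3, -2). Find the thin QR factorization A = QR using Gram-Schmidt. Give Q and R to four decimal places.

e_1 = c_1/‖c_1‖ = (-3, 4, 2)/5.3852 = (-0.5571, 0.7428, 0.3714).
r_{12} = e_1·c_2 = -5.1995.
u_2 = c_2 + 5.1995·e_1 = (1.1034, 0.8621, -0.0690).
‖u_2‖ = 1.4020, so e_2 = (0.7871, 0.6149, -0.0492).

Q = [[-0.5571, 0.7871], [0.7428, 0.6149], [0.3714, -0.0492]], R = [[5.3852, -5.1995], [0.0000, 1.4020]]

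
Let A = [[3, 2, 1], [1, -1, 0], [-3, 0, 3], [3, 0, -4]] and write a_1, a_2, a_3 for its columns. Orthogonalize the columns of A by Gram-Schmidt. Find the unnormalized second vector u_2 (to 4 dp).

u_2 = (1.4643, -1.1786, 0.5357, -0.5357)

a_1 = (3, 1, -3, 3); ‖a_1‖ = 5.2915, so q_1 = (0.5669, 0.1890, -0.5669, 0.5669).
q_1·a_2 = 0.5669·2 + 0.1890·(-1) + (-0.5669)·0 + 0.5669·0 = 0.9449.
u_2 = a_2 − 0.9449·q_1 = (1.4643, -1.1786, 0.5357, -0.5357).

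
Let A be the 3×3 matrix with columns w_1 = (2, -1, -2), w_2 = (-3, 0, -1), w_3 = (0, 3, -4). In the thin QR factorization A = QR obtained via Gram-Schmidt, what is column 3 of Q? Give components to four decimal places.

w_1 = (2, -1, -2); ‖w_1‖ = 3.0000, so q_1 = (0.6667, -0.3333, -0.6667).
q_1·w_2 = 0.6667·(-3) + (-0.3333)·0 + (-0.6667)·(-1) = -1.3333.
u_2 = w_2 + 1.3333·q_1 = (-2.1111, -0.4444, -1.8889).
‖u_2‖ = 2.8674, so q_2 = (-0.7362, -0.1550, -0.6587).
q_1·w_3 = 0.6667·0 + (-0.3333)·3 + (-0.6667)·(-4) = 1.6667; q_2·w_3 = (-0.7362)·0 + (-0.1550)·3 + (-0.6587)·(-4) = 2.1700.
u_3 = w_3 − 1.6667·q_1 − 2.1700·q_2 = (0.4865, 3.8919, -1.4595).
‖u_3‖ = 4.1849, so q_3 = (0.1162, 0.9300, -0.3487).

q_3 = (0.1162, 0.9300, -0.3487)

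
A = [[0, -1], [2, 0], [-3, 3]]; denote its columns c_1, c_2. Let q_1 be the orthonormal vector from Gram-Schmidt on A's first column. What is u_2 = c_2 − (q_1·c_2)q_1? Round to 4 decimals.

u_2 = (-1.0000, 1.3846, 0.9231)

c_1 = (0, 2, -3); ‖c_1‖ = 3.6056, so q_1 = (0.0000, 0.5547, -0.8321).
q_1·c_2 = 0.0000·(-1) + 0.5547·0 + (-0.8321)·3 = -2.4962.
u_2 = c_2 + 2.4962·q_1 = (-1.0000, 1.3846, 0.9231).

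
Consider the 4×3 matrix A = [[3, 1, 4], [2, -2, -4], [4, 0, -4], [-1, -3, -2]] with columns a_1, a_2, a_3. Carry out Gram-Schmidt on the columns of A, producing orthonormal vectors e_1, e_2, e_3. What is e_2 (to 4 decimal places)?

a_1 = (3, 2, 4, -1); ‖a_1‖ = 5.4772, so e_1 = (0.5477, 0.3651, 0.7303, -0.1826).
e_1·a_2 = 0.5477·1 + 0.3651·(-2) + 0.7303·0 + (-0.1826)·(-3) = 0.3651.
u_2 = a_2 − 0.3651·e_1 = (0.8000, -2.1333, -0.2667, -2.9333).
‖u_2‖ = 3.7238, so e_2 = (0.2148, -0.5729, -0.0716, -0.7877).

e_2 = (0.2148, -0.5729, -0.0716, -0.7877)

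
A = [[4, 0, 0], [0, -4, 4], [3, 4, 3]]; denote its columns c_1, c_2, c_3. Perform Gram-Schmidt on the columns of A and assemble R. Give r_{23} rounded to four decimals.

r_{23} = -1.6242

c_1 = (4, 0, 3); ‖c_1‖ = 5.0000, so q_1 = (0.8000, 0.0000, 0.6000).
q_1·c_2 = 0.8000·0 + 0.0000·(-4) + 0.6000·4 = 2.4000.
u_2 = c_2 − 2.4000·q_1 = (-1.9200, -4.0000, 2.5600).
‖u_2‖ = 5.1225, so q_2 = (-0.3748, -0.7809, 0.4998).
r_{23} = q_2·c_3 = -1.6242.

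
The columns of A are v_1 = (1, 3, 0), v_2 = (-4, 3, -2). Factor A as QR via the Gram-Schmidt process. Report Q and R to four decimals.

Q = [[0.3162, -0.8742], [0.9487, 0.2914], [0.0000, -0.3885]], R = [[3.1623, 1.5811], [0.0000, 5.1478]]

v_1 = (1, 3, 0); ‖v_1‖ = 3.1623, so q_1 = (0.3162, 0.9487, 0.0000).
q_1·v_2 = 0.3162·(-4) + 0.9487·3 + 0.0000·(-2) = 1.5811.
u_2 = v_2 − 1.5811·q_1 = (-4.5000, 1.5000, -2.0000).
‖u_2‖ = 5.1478, so q_2 = (-0.8742, 0.2914, -0.3885).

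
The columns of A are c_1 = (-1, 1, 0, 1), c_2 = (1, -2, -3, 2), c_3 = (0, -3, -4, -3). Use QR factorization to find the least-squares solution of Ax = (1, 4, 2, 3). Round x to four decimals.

c_1 = (-1, 1, 0, 1); ‖c_1‖ = 1.7321, so q_1 = (-0.5774, 0.5774, 0.0000, 0.5774).
q_1·c_2 = (-0.5774)·1 + 0.5774·(-2) + 0.0000·(-3) + 0.5774·2 = -0.5774.
u_2 = c_2 + 0.5774·q_1 = (0.6667, -1.6667, -3.0000, 2.3333).
‖u_2‖ = 4.2032, so q_2 = (0.1586, -0.3965, -0.7137, 0.5551).
q_1·c_3 = (-0.5774)·0 + 0.5774·(-3) + 0.0000·(-4) + 0.5774·(-3) = -3.4641; q_2·c_3 = 0.1586·0 + (-0.3965)·(-3) + (-0.7137)·(-4) + 0.5551·(-3) = 2.3792.
u_3 = c_3 + 3.4641·q_1 − 2.3792·q_2 = (-2.3774, -0.0566, -2.3019, -2.3208).
‖u_3‖ = 4.0422, so q_3 = (-0.5881, -0.0140, -0.5695, -0.5741).
Qᵀb = (3.4641, -1.1896, -3.5054).
Back-substitute: x_3 = -3.5054/4.0422 = -0.8672.
x_2 = (-1.1896 − 2.3792·(-0.8672))/4.2032 = 0.2079.
x_1 = (3.4641 + 0.5774·0.2079 + 3.4641·(-0.8672))/1.7321 = 0.3349.

x = (0.3349, 0.2079, -0.8672)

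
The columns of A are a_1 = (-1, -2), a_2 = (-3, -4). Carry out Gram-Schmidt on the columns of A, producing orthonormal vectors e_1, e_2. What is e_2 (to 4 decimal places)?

a_1 = (-1, -2); ‖a_1‖ = 2.2361, so e_1 = (-0.4472, -0.8944).
e_1·a_2 = (-0.4472)·(-3) + (-0.8944)·(-4) = 4.9193.
u_2 = a_2 − 4.9193·e_1 = (-0.8000, 0.4000).
‖u_2‖ = 0.8944, so e_2 = (-0.8944, 0.4472).

e_2 = (-0.8944, 0.4472)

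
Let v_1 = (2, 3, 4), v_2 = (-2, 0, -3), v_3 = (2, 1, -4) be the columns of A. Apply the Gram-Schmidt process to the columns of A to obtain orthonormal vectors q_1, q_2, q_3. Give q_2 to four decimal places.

v_1 = (2, 3, 4); ‖v_1‖ = 5.3852, so q_1 = (0.3714, 0.5571, 0.7428).
q_1·v_2 = 0.3714·(-2) + 0.5571·0 + 0.7428·(-3) = -2.9711.
u_2 = v_2 + 2.9711·q_1 = (-0.8966, 1.6552, -0.7931).
‖u_2‖ = 2.0426, so q_2 = (-0.4389, 0.8103, -0.3883).

q_2 = (-0.4389, 0.8103, -0.3883)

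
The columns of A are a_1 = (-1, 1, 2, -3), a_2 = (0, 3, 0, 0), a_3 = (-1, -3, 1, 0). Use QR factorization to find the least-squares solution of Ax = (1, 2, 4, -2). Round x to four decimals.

x = (0.8947, 0.5263, 0.1579)

a_1 = (-1, 1, 2, -3); ‖a_1‖ = 3.8730, so q_1 = (-0.2582, 0.2582, 0.5164, -0.7746).
q_1·a_2 = (-0.2582)·0 + 0.2582·3 + 0.5164·0 + (-0.7746)·0 = 0.7746.
u_2 = a_2 − 0.7746·q_1 = (0.2000, 2.8000, -0.4000, 0.6000).
‖u_2‖ = 2.8983, so q_2 = (0.0690, 0.9661, -0.1380, 0.2070).
q_1·a_3 = (-0.2582)·(-1) + 0.2582·(-3) + 0.5164·1 + (-0.7746)·0 = 0.0000; q_2·a_3 = 0.0690·(-1) + 0.9661·(-3) + (-0.1380)·1 + 0.2070·0 = -3.1053.
u_3 = a_3 + 0.0000·q_1 + 3.1053·q_2 = (-0.7857, 0.0000, 0.5714, 0.6429).
‖u_3‖ = 1.1650, so q_3 = (-0.6745, 0.0000, 0.4905, 0.5518).
Qᵀb = (3.8730, 1.0351, 0.1839).
Back-substitute: x_3 = 0.1839/1.1650 = 0.1579.
x_2 = (1.0351 + 3.1053·0.1579)/2.8983 = 0.5263.
x_1 = (3.8730 − 0.7746·0.5263 + 0.0000·0.1579)/3.8730 = 0.8947.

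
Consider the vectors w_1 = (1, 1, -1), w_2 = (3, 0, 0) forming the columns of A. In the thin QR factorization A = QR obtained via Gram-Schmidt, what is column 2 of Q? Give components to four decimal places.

e_2 = (0.8165, -0.4082, 0.4082)

w_1 = (1, 1, -1); ‖w_1‖ = 1.7321, so e_1 = (0.5774, 0.5774, -0.5774).
e_1·w_2 = 0.5774·3 + 0.5774·0 + (-0.5774)·0 = 1.7321.
u_2 = w_2 − 1.7321·e_1 = (2.0000, -1.0000, 1.0000).
‖u_2‖ = 2.4495, so e_2 = (0.8165, -0.4082, 0.4082).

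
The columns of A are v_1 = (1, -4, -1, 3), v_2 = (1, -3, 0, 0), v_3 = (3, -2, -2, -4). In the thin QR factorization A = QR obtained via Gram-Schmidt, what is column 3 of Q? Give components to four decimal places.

q_1 = v_1/‖v_1‖ = (1, -4, -1, 3)/5.1962 = (0.1925, -0.7698, -0.1925, 0.5774).
r_{12} = q_1·v_2 = 2.5019.
u_2 = v_2 − 2.5019·q_1 = (0.5185, -1.0741, 0.4815, -1.4444).
‖u_2‖ = 1.9341, so q_2 = (0.2681, -0.5553, 0.2489, -0.7468).
r_{13} = q_1·v_3 = 0.1925; r_{23} = q_2·v_3 = 4.4044.
u_3 = v_3 − 0.1925·q_1 − 4.4044·q_2 = (1.7822, 0.5941, -3.0594, -0.8218).
‖u_3‖ = 3.6830, so q_3 = (0.4839, 0.1613, -0.8307, -0.2231).

q_3 = (0.4839, 0.1613, -0.8307, -0.2231)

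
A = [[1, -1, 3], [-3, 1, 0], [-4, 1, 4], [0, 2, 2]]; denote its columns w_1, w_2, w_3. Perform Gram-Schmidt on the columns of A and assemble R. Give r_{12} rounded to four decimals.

r_{12} = -1.5689

w_1 = (1, -3, -4, 0); ‖w_1‖ = 5.0990, so e_1 = (0.1961, -0.5883, -0.7845, 0.0000).
r_{12} = e_1·w_2 = -1.5689.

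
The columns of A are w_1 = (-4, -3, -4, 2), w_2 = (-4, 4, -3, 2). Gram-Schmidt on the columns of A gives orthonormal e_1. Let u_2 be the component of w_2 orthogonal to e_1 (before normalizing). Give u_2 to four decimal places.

u_2 = (-2.2222, 5.3333, -1.2222, 1.1111)

e_1 = w_1/‖w_1‖ = (-4, -3, -4, 2)/6.7082 = (-0.5963, -0.4472, -0.5963, 0.2981).
r_{12} = e_1·w_2 = 2.9814.
u_2 = w_2 − 2.9814·e_1 = (-2.2222, 5.3333, -1.2222, 1.1111).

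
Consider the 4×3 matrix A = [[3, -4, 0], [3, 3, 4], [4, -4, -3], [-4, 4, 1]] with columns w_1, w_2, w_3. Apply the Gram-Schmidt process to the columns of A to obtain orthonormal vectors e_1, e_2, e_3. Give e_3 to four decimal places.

e_3 = (0.6914, 0.1152, -0.7060, -0.1011)

w_1 = (3, 3, 4, -4); ‖w_1‖ = 7.0711, so e_1 = (0.4243, 0.4243, 0.5657, -0.5657).
e_1·w_2 = 0.4243·(-4) + 0.4243·3 + 0.5657·(-4) + (-0.5657)·4 = -4.9497.
u_2 = w_2 + 4.9497·e_1 = (-1.9000, 5.1000, -1.2000, 1.2000).
‖u_2‖ = 5.7009, so e_2 = (-0.3333, 0.8946, -0.2105, 0.2105).
e_1·w_3 = 0.4243·0 + 0.4243·4 + 0.5657·(-3) + (-0.5657)·1 = -0.5657; e_2·w_3 = (-0.3333)·0 + 0.8946·4 + (-0.2105)·(-3) + 0.2105·1 = 4.4204.
u_3 = w_3 + 0.5657·e_1 − 4.4204·e_2 = (1.7132, 0.2855, -1.7495, -0.2505).
‖u_3‖ = 2.4780, so e_3 = (0.6914, 0.1152, -0.7060, -0.1011).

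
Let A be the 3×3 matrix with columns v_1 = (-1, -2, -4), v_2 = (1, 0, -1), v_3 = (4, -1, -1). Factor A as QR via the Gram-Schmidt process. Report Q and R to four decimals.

e_1 = v_1/‖v_1‖ = (-1, -2, -4)/4.5826 = (-0.2182, -0.4364, -0.8729).
r_{12} = e_1·v_2 = 0.6547.
u_2 = v_2 − 0.6547·e_1 = (1.1429, 0.2857, -0.4286).
‖u_2‖ = 1.2536, so e_2 = (0.9117, 0.2279, -0.3419).
r_{13} = e_1·v_3 = 0.4364; r_{23} = e_2·v_3 = 3.7607.
u_3 = v_3 − 0.4364·e_1 − 3.7607·e_2 = (0.6667, -1.6667, 0.6667).
‖u_3‖ = 1.9149, so e_3 = (0.3482, -0.8704, 0.3482).

Q = [[-0.2182, 0.9117, 0.3482], [-0.4364, 0.2279, -0.8704], [-0.8729, -0.3419, 0.3482]], R = [[4.5826, 0.6547, 0.4364], [0.0000, 1.2536, 3.7607], [0.0000, 0.0000, 1.9149]]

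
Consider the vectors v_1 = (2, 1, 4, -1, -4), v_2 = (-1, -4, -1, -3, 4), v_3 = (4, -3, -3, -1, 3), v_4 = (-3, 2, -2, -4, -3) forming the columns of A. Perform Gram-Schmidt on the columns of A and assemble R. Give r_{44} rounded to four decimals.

r_{44} = 5.7995

e_1 = v_1/‖v_1‖ = (2, 1, 4, -1, -4)/6.1644 = (0.3244, 0.1622, 0.6489, -0.1622, -0.6489).
r_{12} = e_1·v_2 = -3.7311.
u_2 = v_2 + 3.7311·e_1 = (0.2105, -3.3947, 1.4211, -3.6053, 1.5789).
‖u_2‖ = 5.3925, so e_2 = (0.0390, -0.6295, 0.2635, -0.6686, 0.2928).
r_{13} = e_1·v_3 = -2.9200; r_{23} = e_2·v_3 = 2.8012.
u_3 = v_3 + 2.9200·e_1 − 2.8012·e_2 = (4.8380, -0.7629, -1.8434, 0.3991, 0.2851).
‖u_3‖ = 5.2562, so e_3 = (0.9204, -0.1451, -0.3507, 0.0759, 0.0542).
r_{14} = e_1·v_4 = 0.6489; r_{24} = e_2·v_4 = -0.1074; r_{34} = e_3·v_4 = -2.8166.
u_4 = v_4 − 0.6489·e_1 + 0.1074·e_2 + 2.8166·e_3 = (-0.6138, 1.4183, -3.3806, -3.7527, -2.3948).
r_{44} = ‖u_4‖ = 5.7995.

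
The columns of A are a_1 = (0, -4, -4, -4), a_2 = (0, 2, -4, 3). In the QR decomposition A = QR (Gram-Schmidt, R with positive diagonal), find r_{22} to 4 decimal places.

a_1 = (0, -4, -4, -4); ‖a_1‖ = 6.9282, so q_1 = (0.0000, -0.5774, -0.5774, -0.5774).
q_1·a_2 = 0.0000·0 + (-0.5774)·2 + (-0.5774)·(-4) + (-0.5774)·3 = -0.5774.
u_2 = a_2 + 0.5774·q_1 = (0.0000, 1.6667, -4.3333, 2.6667).
r_{22} = ‖u_2‖ = 5.3541.

r_{22} = 5.3541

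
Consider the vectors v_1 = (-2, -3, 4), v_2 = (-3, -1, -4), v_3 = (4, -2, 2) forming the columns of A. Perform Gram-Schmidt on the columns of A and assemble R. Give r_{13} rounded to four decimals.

e_1 = v_1/‖v_1‖ = (-2, -3, 4)/5.3852 = (-0.3714, -0.5571, 0.7428).
r_{13} = e_1·v_3 = 1.1142.

r_{13} = 1.1142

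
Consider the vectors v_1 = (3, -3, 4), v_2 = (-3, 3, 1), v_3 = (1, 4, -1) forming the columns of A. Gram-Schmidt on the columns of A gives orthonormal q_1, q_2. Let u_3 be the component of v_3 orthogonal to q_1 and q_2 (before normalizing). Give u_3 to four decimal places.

u_3 = (2.5000, 2.5000, 0.0000)

v_1 = (3, -3, 4); ‖v_1‖ = 5.8310, so q_1 = (0.5145, -0.5145, 0.6860).
q_1·v_2 = 0.5145·(-3) + (-0.5145)·3 + 0.6860·1 = -2.4010.
u_2 = v_2 + 2.4010·q_1 = (-1.7647, 1.7647, 2.6471).
‖u_2‖ = 3.6380, so q_2 = (-0.4851, 0.4851, 0.7276).
q_1·v_3 = 0.5145·1 + (-0.5145)·4 + 0.6860·(-1) = -2.2295; q_2·v_3 = (-0.4851)·1 + 0.4851·4 + 0.7276·(-1) = 0.7276.
u_3 = v_3 + 2.2295·q_1 − 0.7276·q_2 = (2.5000, 2.5000, 0.0000).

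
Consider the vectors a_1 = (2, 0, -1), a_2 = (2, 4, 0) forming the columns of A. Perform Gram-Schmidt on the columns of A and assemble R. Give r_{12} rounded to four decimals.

a_1 = (2, 0, -1); ‖a_1‖ = 2.2361, so q_1 = (0.8944, 0.0000, -0.4472).
r_{12} = q_1·a_2 = 1.7889.

r_{12} = 1.7889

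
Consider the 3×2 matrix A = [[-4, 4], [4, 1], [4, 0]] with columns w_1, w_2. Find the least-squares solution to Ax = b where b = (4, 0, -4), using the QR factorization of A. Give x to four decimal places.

x = (-0.5238, 0.5714)

q_1 = w_1/‖w_1‖ = (-4, 4, 4)/6.9282 = (-0.5774, 0.5774, 0.5774).
r_{12} = q_1·w_2 = -1.7321.
u_2 = w_2 + 1.7321·q_1 = (3.0000, 2.0000, 1.0000).
‖u_2‖ = 3.7417, so q_2 = (0.8018, 0.5345, 0.2673).
Qᵀb = (-4.6188, 2.1381).
Back-substitute: x_2 = 2.1381/3.7417 = 0.5714.
x_1 = (-4.6188 + 1.7321·0.5714)/6.9282 = -0.5238.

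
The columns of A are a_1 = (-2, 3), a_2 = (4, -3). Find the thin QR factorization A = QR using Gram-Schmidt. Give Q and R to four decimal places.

a_1 = (-2, 3); ‖a_1‖ = 3.6056, so e_1 = (-0.5547, 0.8321).
e_1·a_2 = (-0.5547)·4 + 0.8321·(-3) = -4.7150.
u_2 = a_2 + 4.7150·e_1 = (1.3846, 0.9231).
‖u_2‖ = 1.6641, so e_2 = (0.8321, 0.5547).

Q = [[-0.5547, 0.8321], [0.8321, 0.5547]], R = [[3.6056, -4.7150], [0.0000, 1.6641]]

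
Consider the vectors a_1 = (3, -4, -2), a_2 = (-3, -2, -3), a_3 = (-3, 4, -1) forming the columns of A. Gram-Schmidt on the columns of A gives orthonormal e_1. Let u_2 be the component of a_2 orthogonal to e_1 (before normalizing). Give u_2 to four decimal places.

e_1 = a_1/‖a_1‖ = (3, -4, -2)/5.3852 = (0.5571, -0.7428, -0.3714).
r_{12} = e_1·a_2 = 0.9285.
u_2 = a_2 − 0.9285·e_1 = (-3.5172, -1.3103, -2.6552).

u_2 = (-3.5172, -1.3103, -2.6552)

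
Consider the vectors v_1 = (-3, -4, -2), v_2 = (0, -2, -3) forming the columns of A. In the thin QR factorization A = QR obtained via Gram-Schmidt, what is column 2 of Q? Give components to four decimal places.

q_1 = v_1/‖v_1‖ = (-3, -4, -2)/5.3852 = (-0.5571, -0.7428, -0.3714).
r_{12} = q_1·v_2 = 2.5997.
u_2 = v_2 − 2.5997·q_1 = (1.4483, -0.0690, -2.0345).
‖u_2‖ = 2.4983, so q_2 = (0.5797, -0.0276, -0.8144).

q_2 = (0.5797, -0.0276, -0.8144)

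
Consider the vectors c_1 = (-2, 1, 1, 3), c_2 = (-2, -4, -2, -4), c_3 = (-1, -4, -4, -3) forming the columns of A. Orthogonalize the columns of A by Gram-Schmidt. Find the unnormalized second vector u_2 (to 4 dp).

c_1 = (-2, 1, 1, 3); ‖c_1‖ = 3.8730, so q_1 = (-0.5164, 0.2582, 0.2582, 0.7746).
q_1·c_2 = (-0.5164)·(-2) + 0.2582·(-4) + 0.2582·(-2) + 0.7746·(-4) = -3.6148.
u_2 = c_2 + 3.6148·q_1 = (-3.8667, -3.0667, -1.0667, -1.2000).

u_2 = (-3.8667, -3.0667, -1.0667, -1.2000)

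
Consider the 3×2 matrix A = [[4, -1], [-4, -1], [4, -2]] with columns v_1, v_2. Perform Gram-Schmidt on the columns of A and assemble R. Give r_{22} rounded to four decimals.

r_{22} = 2.1602

v_1 = (4, -4, 4); ‖v_1‖ = 6.9282, so e_1 = (0.5774, -0.5774, 0.5774).
e_1·v_2 = 0.5774·(-1) + (-0.5774)·(-1) + 0.5774·(-2) = -1.1547.
u_2 = v_2 + 1.1547·e_1 = (-0.3333, -1.6667, -1.3333).
r_{22} = ‖u_2‖ = 2.1602.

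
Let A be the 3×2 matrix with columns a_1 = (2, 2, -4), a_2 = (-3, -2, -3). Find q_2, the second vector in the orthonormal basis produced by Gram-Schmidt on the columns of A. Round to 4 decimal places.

a_1 = (2, 2, -4); ‖a_1‖ = 4.8990, so q_1 = (0.4082, 0.4082, -0.8165).
q_1·a_2 = 0.4082·(-3) + 0.4082·(-2) + (-0.8165)·(-3) = 0.4082.
u_2 = a_2 − 0.4082·q_1 = (-3.1667, -2.1667, -2.6667).
‖u_2‖ = 4.6726, so q_2 = (-0.6777, -0.4637, -0.5707).

q_2 = (-0.6777, -0.4637, -0.5707)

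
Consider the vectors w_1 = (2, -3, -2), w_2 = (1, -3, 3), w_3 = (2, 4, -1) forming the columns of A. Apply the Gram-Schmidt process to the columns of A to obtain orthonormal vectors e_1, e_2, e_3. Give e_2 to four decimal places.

w_1 = (2, -3, -2); ‖w_1‖ = 4.1231, so e_1 = (0.4851, -0.7276, -0.4851).
e_1·w_2 = 0.4851·1 + (-0.7276)·(-3) + (-0.4851)·3 = 1.2127.
u_2 = w_2 − 1.2127·e_1 = (0.4118, -2.1176, 3.5882).
‖u_2‖ = 4.1868, so e_2 = (0.0983, -0.5058, 0.8570).

e_2 = (0.0983, -0.5058, 0.8570)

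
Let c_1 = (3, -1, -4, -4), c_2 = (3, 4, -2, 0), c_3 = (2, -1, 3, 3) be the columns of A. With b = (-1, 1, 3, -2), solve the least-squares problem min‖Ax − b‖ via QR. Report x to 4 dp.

c_1 = (3, -1, -4, -4); ‖c_1‖ = 6.4807, so e_1 = (0.4629, -0.1543, -0.6172, -0.6172).
e_1·c_2 = 0.4629·3 + (-0.1543)·4 + (-0.6172)·(-2) + (-0.6172)·0 = 2.0059.
u_2 = c_2 − 2.0059·e_1 = (2.0714, 4.3095, -0.7619, 1.2381).
‖u_2‖ = 4.9976, so e_2 = (0.4145, 0.8623, -0.1525, 0.2477).
e_1·c_3 = 0.4629·2 + (-0.1543)·(-1) + (-0.6172)·3 + (-0.6172)·3 = -2.6232; e_2·c_3 = 0.4145·2 + 0.8623·(-1) + (-0.1525)·3 + 0.2477·3 = 0.2525.
u_3 = c_3 + 2.6232·e_1 − 0.2525·e_2 = (3.1096, -1.6225, 1.4194, 1.3184).
‖u_3‖ = 4.0069, so e_3 = (0.7761, -0.4049, 0.3543, 0.3290).
Qᵀb = (-1.2344, -0.5050, -0.7763).
Back-substitute: x_3 = -0.7763/4.0069 = -0.1937.
x_2 = (-0.5050 − 0.2525·(-0.1937))/4.9976 = -0.0913.
x_1 = (-1.2344 − 2.0059·(-0.0913) + 2.6232·(-0.1937))/6.4807 = -0.2406.

x = (-0.2406, -0.0913, -0.1937)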